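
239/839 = 239/839 = 0.28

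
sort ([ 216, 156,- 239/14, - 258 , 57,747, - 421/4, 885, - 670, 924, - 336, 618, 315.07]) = [ - 670,  -  336, - 258,  -  421/4, - 239/14,  57, 156, 216, 315.07,618 , 747, 885, 924] 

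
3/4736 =3/4736 = 0.00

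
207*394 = 81558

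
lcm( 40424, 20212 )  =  40424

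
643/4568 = 643/4568  =  0.14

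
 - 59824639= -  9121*6559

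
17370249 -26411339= - 9041090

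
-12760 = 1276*( - 10) 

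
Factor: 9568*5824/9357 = 55724032/9357 = 2^11*3^( - 1 )*7^1*13^2  *  23^1*3119^ (- 1)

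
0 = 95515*0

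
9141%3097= 2947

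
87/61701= 29/20567= 0.00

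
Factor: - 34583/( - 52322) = 2^( - 1) * 26161^( - 1 )*34583^1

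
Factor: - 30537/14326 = - 81/38 = - 2^( - 1 )*3^4*19^(-1)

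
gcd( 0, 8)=8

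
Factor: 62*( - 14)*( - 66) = 2^3*3^1*7^1*11^1*31^1 = 57288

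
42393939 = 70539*601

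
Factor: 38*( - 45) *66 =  - 112860=- 2^2 * 3^3*5^1*11^1  *  19^1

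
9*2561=23049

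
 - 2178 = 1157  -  3335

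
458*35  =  16030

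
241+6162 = 6403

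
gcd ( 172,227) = 1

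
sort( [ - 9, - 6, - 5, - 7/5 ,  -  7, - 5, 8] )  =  [ - 9 , - 7, - 6, - 5, - 5, - 7/5, 8 ]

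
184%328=184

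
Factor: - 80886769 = - 4483^1*18043^1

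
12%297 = 12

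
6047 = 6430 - 383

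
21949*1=21949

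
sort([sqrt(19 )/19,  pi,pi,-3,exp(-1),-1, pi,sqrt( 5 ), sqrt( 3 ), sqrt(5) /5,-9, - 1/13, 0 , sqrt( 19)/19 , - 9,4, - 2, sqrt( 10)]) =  [ - 9, - 9, -3, - 2, - 1, - 1/13, 0,  sqrt(19)/19, sqrt ( 19)/19,exp(-1 ),sqrt (5)/5,  sqrt(3), sqrt(5),  pi,pi, pi,sqrt( 10) , 4]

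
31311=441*71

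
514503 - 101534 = 412969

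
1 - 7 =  - 6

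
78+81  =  159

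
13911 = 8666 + 5245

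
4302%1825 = 652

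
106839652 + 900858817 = 1007698469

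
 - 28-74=-102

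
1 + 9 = 10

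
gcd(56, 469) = 7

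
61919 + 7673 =69592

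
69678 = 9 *7742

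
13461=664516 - 651055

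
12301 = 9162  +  3139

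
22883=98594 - 75711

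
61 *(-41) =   -  2501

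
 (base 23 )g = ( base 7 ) 22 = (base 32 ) g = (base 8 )20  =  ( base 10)16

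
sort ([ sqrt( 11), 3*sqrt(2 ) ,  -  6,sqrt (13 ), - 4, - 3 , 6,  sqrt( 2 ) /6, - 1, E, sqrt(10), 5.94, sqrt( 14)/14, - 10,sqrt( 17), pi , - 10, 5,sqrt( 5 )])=[ - 10, - 10, - 6, - 4, - 3, -1 , sqrt( 2) /6, sqrt( 14 ) /14, sqrt( 5),E , pi,sqrt( 10), sqrt(11),  sqrt(13 ), sqrt (17 ),3*sqrt( 2),5,  5.94, 6 ]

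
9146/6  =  1524 + 1/3 = 1524.33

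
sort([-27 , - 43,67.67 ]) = [ - 43 ,-27,67.67]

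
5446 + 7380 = 12826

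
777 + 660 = 1437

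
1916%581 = 173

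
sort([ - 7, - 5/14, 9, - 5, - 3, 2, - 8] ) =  [ - 8, - 7, -5, - 3,-5/14 , 2 , 9 ] 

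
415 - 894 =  - 479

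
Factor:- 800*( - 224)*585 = 104832000  =  2^10*3^2*5^3*7^1 * 13^1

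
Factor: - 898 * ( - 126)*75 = 8486100 =2^2*3^3*5^2*7^1*449^1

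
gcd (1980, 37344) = 12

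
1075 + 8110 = 9185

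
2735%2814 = 2735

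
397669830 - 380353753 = 17316077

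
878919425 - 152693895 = 726225530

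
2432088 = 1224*1987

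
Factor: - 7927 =-7927^1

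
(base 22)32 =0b1000100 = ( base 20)38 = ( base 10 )68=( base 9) 75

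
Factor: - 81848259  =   - 3^3*41^1*107^1*691^1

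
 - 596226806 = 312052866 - 908279672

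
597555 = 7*85365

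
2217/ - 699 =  - 739/233 = - 3.17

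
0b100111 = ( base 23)1G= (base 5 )124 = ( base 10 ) 39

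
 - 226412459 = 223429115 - 449841574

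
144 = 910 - 766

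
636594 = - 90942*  ( - 7 ) 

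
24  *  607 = 14568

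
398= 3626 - 3228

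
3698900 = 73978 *50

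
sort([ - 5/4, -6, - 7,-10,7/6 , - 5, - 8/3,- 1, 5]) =[ - 10, - 7, - 6, - 5,  -  8/3 , - 5/4, - 1, 7/6,5] 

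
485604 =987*492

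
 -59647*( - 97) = 5785759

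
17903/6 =2983 + 5/6 = 2983.83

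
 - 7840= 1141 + - 8981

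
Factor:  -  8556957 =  - 3^2*43^1 * 22111^1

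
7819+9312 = 17131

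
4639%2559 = 2080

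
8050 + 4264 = 12314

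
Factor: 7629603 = 3^1*2543201^1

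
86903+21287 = 108190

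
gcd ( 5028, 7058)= 2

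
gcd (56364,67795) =7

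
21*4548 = 95508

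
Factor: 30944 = 2^5*967^1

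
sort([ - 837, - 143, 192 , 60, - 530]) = [ -837, - 530, - 143, 60, 192]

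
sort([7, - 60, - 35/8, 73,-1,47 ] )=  [ - 60, - 35/8, - 1,7, 47,  73 ]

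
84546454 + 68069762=152616216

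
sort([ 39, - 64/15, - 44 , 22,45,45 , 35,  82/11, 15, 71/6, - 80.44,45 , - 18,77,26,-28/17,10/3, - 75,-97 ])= [ - 97, - 80.44, - 75, - 44,- 18, - 64/15, - 28/17, 10/3, 82/11, 71/6,15,22 , 26, 35,  39, 45,45,45 , 77]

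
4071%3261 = 810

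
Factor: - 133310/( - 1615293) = 2^1*3^( - 2) * 5^1*101^( - 1)*1777^( - 1) * 13331^1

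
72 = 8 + 64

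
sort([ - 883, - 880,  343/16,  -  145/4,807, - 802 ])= [ - 883, - 880, - 802,-145/4, 343/16,807]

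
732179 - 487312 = 244867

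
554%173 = 35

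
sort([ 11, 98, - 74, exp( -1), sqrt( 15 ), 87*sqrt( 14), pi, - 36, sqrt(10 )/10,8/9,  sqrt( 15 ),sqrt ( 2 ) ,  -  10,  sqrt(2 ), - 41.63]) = [ - 74, - 41.63 , - 36 , - 10,sqrt(10)/10, exp(  -  1),8/9 , sqrt(2) , sqrt( 2 )  ,  pi,sqrt(15) , sqrt ( 15)  ,  11 , 98, 87*sqrt(14 )] 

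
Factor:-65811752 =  - 2^3*37^1*222337^1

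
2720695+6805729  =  9526424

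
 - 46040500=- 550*83710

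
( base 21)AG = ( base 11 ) 196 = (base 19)bh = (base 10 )226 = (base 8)342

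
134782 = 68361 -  - 66421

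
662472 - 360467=302005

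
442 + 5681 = 6123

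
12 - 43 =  - 31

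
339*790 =267810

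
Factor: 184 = 2^3*23^1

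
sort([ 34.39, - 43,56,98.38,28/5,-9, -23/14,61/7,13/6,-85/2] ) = [ - 43, - 85/2,-9, - 23/14,13/6,28/5,61/7,34.39,56, 98.38]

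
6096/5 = 6096/5 = 1219.20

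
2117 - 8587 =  - 6470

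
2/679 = 2/679 = 0.00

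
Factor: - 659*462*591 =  - 179934678= - 2^1*3^2*7^1*11^1*197^1*659^1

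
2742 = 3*914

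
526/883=526/883 = 0.60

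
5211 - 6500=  - 1289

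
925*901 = 833425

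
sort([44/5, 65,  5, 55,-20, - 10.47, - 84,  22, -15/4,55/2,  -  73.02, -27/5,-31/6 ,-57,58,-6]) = [ - 84,-73.02,-57, - 20,- 10.47, - 6, - 27/5 , -31/6, - 15/4 , 5, 44/5,  22, 55/2 , 55, 58, 65]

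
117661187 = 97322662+20338525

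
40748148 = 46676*873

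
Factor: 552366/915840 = 2^( - 6)*5^(- 1)*193^1 = 193/320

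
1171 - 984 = 187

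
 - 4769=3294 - 8063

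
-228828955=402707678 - 631536633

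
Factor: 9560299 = 7^1*53^1*73^1*353^1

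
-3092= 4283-7375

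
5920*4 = 23680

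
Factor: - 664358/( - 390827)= 2^1*43^( - 1)*61^( - 1)*149^(-1)*332179^1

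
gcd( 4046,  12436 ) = 2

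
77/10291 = 77/10291  =  0.01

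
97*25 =2425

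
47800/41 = 47800/41 = 1165.85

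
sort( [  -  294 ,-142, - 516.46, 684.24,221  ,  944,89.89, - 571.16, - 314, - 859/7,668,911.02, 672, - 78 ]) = [-571.16,-516.46,  -  314, - 294 ,-142,-859/7,-78,89.89,221,668, 672, 684.24,  911.02,944 ]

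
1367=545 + 822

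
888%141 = 42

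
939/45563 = 939/45563 = 0.02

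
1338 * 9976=13347888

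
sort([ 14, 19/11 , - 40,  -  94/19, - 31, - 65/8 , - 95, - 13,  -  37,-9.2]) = [  -  95, - 40, - 37, - 31,  -  13, - 9.2, - 65/8, - 94/19,19/11, 14 ] 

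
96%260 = 96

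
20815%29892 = 20815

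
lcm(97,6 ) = 582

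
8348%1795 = 1168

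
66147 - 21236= 44911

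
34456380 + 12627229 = 47083609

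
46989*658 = 30918762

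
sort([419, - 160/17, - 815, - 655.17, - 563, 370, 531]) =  [  -  815, - 655.17, - 563,-160/17,370,419, 531] 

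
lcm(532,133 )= 532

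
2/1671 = 2/1671 = 0.00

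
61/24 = 2 + 13/24 = 2.54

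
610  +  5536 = 6146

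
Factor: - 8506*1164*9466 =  - 93722714544= - 2^4*3^1*97^1*4253^1*4733^1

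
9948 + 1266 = 11214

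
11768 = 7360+4408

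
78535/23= 3414 + 13/23 = 3414.57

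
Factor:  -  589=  - 19^1*31^1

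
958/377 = 2+ 204/377 = 2.54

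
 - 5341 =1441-6782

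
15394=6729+8665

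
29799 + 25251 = 55050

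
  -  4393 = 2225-6618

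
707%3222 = 707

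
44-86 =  - 42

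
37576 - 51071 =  - 13495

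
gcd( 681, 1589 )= 227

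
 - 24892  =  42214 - 67106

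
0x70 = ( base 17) 6a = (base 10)112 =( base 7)220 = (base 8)160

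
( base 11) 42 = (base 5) 141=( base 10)46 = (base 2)101110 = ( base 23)20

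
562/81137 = 562/81137  =  0.01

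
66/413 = 66/413 = 0.16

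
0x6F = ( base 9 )133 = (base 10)111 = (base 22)51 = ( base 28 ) 3r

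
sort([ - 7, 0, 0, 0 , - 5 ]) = [ - 7, - 5,0,0 , 0]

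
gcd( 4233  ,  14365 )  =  17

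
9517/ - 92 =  - 9517/92 = -  103.45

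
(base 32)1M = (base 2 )110110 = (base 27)20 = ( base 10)54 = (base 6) 130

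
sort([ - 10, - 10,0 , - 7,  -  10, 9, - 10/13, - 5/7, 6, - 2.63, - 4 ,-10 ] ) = [-10, - 10,-10, - 10, -7,-4,-2.63, - 10/13  ,-5/7,0,6, 9]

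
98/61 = 1 + 37/61 = 1.61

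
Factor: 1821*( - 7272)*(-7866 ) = 104164026192 = 2^4*3^5*19^1*23^1*101^1 * 607^1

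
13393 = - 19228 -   -  32621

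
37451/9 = 37451/9 = 4161.22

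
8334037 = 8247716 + 86321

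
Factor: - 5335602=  -2^1*3^1*137^1 * 6491^1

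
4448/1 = 4448 = 4448.00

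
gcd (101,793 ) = 1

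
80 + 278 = 358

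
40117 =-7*( - 5731)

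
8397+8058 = 16455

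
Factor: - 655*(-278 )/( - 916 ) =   -  91045/458=   - 2^( - 1)*5^1*131^1*139^1*229^( - 1 )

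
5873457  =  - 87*( - 67511 ) 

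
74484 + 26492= 100976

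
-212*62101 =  - 13165412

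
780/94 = 390/47 = 8.30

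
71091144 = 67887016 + 3204128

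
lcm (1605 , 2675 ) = 8025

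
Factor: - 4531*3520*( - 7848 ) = 2^9*3^2 * 5^1 *11^1*23^1*109^1*197^1=125168693760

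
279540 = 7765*36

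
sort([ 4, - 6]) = [ - 6,  4]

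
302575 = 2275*133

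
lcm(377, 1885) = 1885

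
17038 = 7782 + 9256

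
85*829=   70465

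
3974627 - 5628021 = -1653394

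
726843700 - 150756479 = 576087221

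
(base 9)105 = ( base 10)86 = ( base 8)126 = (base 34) 2I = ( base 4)1112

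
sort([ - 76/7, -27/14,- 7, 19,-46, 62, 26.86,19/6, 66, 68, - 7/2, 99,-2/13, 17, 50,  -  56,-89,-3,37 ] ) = [ - 89, - 56, - 46  , - 76/7, - 7, - 7/2,- 3, - 27/14,-2/13, 19/6,17, 19,  26.86,37, 50,  62, 66,68, 99 ] 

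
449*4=1796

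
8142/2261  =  3+1359/2261 = 3.60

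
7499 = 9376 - 1877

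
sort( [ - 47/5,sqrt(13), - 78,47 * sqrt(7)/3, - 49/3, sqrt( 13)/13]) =[ - 78, - 49/3, - 47/5,sqrt(13)/13,sqrt (13) , 47*sqrt( 7)/3 ] 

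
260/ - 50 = -26/5 =-5.20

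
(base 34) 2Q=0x5e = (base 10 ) 94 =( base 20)4E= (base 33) 2s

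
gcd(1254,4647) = 3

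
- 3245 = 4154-7399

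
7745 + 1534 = 9279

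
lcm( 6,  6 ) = 6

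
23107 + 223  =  23330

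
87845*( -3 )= - 263535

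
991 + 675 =1666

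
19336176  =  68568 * 282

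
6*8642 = 51852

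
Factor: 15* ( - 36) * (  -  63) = 34020  =  2^2*3^5*5^1 * 7^1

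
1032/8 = 129  =  129.00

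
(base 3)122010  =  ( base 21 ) 110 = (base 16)1CE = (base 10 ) 462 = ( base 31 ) ES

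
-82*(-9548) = 782936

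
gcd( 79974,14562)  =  18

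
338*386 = 130468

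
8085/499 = 16 + 101/499 = 16.20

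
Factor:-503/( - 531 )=3^( - 2) * 59^( - 1 )*503^1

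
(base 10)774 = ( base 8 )1406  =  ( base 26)13K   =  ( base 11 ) 644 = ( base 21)1fi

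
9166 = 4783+4383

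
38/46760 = 19/23380 = 0.00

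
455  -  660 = -205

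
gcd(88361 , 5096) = 91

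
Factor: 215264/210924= 248/243= 2^3*3^( - 5)*31^1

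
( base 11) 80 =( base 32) 2o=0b1011000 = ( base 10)88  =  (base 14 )64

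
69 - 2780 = -2711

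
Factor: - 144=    - 2^4*3^2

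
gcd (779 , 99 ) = 1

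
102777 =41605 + 61172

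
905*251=227155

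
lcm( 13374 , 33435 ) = 66870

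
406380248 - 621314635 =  - 214934387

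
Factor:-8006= - 2^1*4003^1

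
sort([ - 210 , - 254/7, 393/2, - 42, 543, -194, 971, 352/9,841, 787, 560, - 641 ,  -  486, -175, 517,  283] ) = [ - 641, - 486, - 210, - 194, - 175, - 42, - 254/7, 352/9,393/2, 283,517,543, 560, 787, 841, 971]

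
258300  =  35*7380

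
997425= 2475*403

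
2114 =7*302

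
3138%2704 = 434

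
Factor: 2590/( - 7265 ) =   -  2^1*7^1*37^1 * 1453^( - 1) = - 518/1453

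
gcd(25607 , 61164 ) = 1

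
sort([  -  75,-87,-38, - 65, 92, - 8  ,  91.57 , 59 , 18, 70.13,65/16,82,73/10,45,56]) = [ - 87,  -  75 ,  -  65,-38, -8, 65/16,  73/10,  18,45,56,59, 70.13,82,91.57,92]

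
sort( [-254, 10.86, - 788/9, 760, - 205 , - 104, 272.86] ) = [ - 254, - 205, - 104, - 788/9,10.86,272.86, 760]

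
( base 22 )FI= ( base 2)101011100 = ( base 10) 348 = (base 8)534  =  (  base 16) 15c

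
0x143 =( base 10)323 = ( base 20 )G3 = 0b101000011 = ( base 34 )9H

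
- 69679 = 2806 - 72485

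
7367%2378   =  233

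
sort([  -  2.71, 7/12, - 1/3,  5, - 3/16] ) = [ - 2.71,-1/3, - 3/16, 7/12, 5 ]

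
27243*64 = 1743552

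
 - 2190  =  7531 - 9721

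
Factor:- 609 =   -  3^1*7^1*29^1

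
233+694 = 927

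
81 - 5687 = - 5606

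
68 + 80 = 148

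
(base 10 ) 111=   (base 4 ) 1233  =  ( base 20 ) 5b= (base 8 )157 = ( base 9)133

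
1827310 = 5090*359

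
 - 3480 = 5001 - 8481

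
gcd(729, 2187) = 729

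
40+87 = 127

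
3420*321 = 1097820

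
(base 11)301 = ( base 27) dd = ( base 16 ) 16c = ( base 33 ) b1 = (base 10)364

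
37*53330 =1973210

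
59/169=59/169 = 0.35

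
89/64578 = 89/64578 = 0.00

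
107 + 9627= 9734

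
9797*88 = 862136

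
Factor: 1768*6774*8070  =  2^5*3^2*5^1 * 13^1*17^1*269^1*1129^1 = 96649806240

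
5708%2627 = 454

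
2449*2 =4898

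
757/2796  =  757/2796  =  0.27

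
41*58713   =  2407233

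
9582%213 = 210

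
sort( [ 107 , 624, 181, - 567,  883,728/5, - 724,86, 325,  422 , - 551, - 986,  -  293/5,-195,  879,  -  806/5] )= [ - 986, - 724, - 567 , - 551, - 195, - 806/5, - 293/5, 86  ,  107,728/5, 181,325,422,624,879 , 883]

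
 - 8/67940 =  - 1 + 16983/16985 = - 0.00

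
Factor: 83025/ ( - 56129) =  -3^4*5^2*37^( - 2)  =  - 2025/1369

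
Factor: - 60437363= - 7^1*17^1*29^1 * 83^1*211^1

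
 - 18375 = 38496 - 56871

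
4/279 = 4/279 = 0.01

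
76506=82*933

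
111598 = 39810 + 71788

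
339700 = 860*395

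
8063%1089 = 440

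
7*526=3682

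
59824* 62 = 3709088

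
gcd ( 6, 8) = 2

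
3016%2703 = 313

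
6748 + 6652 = 13400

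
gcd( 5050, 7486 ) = 2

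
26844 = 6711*4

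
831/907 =831/907 = 0.92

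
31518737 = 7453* 4229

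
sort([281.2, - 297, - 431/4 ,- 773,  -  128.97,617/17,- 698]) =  [-773, - 698, - 297, - 128.97, - 431/4,617/17 , 281.2]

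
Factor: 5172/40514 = 6/47=2^1* 3^1*47^( - 1)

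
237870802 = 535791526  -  297920724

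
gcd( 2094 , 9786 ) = 6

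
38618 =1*38618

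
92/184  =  1/2 = 0.50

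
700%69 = 10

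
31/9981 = 31/9981 = 0.00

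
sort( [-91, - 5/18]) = [- 91, - 5/18] 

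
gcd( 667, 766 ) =1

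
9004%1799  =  9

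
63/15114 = 21/5038 = 0.00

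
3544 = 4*886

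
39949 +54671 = 94620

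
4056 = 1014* 4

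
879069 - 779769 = 99300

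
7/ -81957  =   - 7/81957 = - 0.00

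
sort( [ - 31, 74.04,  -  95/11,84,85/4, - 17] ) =[ - 31, - 17, - 95/11, 85/4,74.04,  84]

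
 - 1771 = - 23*77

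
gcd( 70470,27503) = 1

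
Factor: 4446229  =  61^1*72889^1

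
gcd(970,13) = 1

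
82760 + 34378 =117138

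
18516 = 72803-54287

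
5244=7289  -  2045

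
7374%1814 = 118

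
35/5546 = 35/5546 = 0.01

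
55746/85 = 55746/85 = 655.84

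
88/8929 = 88/8929  =  0.01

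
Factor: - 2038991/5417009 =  - 13^( - 1)*139^1 *14669^1*416693^( - 1 ) 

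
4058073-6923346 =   -  2865273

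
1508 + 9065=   10573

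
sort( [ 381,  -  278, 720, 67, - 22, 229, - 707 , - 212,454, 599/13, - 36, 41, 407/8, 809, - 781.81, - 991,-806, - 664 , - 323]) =[ - 991, - 806,-781.81, - 707, - 664, - 323,-278,  -  212, - 36,-22, 41,599/13, 407/8 , 67, 229 , 381,454, 720, 809]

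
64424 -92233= - 27809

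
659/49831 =659/49831  =  0.01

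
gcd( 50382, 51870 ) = 6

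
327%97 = 36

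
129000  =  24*5375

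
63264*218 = 13791552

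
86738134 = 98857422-12119288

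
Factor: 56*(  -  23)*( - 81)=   104328 = 2^3*3^4 * 7^1*23^1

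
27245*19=517655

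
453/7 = 453/7 = 64.71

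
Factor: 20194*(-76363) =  - 1542074422= - 2^1*7^1*23^1*439^1* 10909^1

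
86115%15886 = 6685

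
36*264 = 9504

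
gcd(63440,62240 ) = 80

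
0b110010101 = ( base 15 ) 1c0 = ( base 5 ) 3110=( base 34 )bv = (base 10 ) 405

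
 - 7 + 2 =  - 5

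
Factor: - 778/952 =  - 2^(-2)*7^( - 1 )*17^( - 1 )*389^1 = - 389/476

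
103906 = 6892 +97014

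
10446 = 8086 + 2360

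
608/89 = 608/89 =6.83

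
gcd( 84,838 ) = 2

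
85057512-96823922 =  -11766410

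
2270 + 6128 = 8398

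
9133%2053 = 921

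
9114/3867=3038/1289=2.36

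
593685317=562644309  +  31041008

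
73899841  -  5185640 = 68714201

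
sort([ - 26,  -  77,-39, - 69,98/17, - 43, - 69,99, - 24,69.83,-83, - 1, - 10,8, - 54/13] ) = [ - 83, - 77,-69, - 69,-43, - 39, - 26,- 24, - 10, - 54/13, - 1,98/17,8,69.83,99 ] 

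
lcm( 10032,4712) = 310992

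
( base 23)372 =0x6d6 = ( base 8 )3326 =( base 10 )1750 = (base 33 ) 1K1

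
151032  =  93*1624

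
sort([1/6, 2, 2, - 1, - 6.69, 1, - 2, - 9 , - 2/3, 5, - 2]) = [ - 9,  -  6.69,-2, - 2,-1 , - 2/3, 1/6, 1, 2, 2, 5]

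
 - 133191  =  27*( - 4933)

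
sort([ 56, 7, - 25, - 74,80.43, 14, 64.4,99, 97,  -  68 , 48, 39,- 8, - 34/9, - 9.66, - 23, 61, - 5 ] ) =[ - 74, - 68,-25,-23, - 9.66,-8,-5, - 34/9,7,14,39, 48, 56,61,64.4,80.43,  97,99 ] 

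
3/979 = 3/979 = 0.00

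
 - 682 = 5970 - 6652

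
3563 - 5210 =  - 1647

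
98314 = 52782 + 45532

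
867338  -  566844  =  300494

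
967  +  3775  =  4742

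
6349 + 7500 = 13849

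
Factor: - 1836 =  - 2^2 * 3^3*17^1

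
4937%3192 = 1745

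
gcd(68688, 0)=68688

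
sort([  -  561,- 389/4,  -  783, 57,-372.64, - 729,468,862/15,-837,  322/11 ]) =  [ - 837,  -  783,-729,-561, - 372.64,- 389/4,322/11, 57, 862/15, 468]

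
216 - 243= - 27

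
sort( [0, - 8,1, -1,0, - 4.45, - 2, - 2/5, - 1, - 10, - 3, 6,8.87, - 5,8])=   [ - 10, - 8, - 5, - 4.45, - 3,-2,  -  1, - 1, - 2/5 , 0,0,1,6,8,8.87 ]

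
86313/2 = 43156 + 1/2 = 43156.50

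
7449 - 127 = 7322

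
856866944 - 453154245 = 403712699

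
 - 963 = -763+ - 200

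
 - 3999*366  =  - 1463634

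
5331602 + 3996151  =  9327753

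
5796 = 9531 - 3735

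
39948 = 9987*4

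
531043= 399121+131922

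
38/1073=38/1073=0.04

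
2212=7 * 316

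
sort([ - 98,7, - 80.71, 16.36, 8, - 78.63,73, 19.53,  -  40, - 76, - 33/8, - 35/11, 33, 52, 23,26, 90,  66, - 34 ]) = [ - 98, - 80.71, - 78.63, - 76, - 40, - 34, - 33/8, - 35/11,  7, 8, 16.36, 19.53, 23, 26, 33, 52, 66,  73, 90 ] 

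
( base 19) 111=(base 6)1433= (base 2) 101111101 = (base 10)381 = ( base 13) 234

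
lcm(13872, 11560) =69360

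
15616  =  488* 32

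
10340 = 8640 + 1700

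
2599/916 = 2599/916 =2.84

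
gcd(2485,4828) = 71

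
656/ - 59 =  - 12 + 52/59 = -11.12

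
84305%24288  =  11441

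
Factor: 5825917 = 17^1*97^1*3533^1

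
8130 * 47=382110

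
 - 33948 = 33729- 67677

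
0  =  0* 5226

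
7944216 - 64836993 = - 56892777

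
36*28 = 1008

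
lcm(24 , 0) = 0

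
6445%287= 131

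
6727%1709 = 1600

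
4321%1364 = 229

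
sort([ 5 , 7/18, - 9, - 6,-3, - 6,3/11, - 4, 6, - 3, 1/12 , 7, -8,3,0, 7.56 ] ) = [ - 9,  -  8, - 6, - 6, - 4, - 3 , - 3,  0,1/12,3/11, 7/18 , 3, 5,  6, 7 , 7.56]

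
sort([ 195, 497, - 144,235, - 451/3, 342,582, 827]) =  [ -451/3, - 144,195,235,342,497,582, 827] 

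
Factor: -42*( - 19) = 798 =2^1*3^1 *7^1 *19^1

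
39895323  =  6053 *6591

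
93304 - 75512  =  17792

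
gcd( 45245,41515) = 5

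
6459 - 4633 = 1826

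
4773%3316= 1457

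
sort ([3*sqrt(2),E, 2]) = [2,E,3*sqrt (2)] 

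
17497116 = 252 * 69433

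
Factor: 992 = 2^5*31^1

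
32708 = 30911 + 1797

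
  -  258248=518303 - 776551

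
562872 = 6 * 93812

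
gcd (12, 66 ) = 6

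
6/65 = 6/65 =0.09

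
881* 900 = 792900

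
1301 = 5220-3919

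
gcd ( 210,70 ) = 70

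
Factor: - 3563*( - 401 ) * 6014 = 2^1*7^1*31^1*97^1 * 401^1*509^1 = 8592580682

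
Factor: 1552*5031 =7808112=   2^4*3^2*13^1*43^1*97^1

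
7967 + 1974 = 9941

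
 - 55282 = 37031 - 92313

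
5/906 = 5/906 = 0.01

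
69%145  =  69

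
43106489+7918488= 51024977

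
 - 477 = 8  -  485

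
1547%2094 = 1547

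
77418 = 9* 8602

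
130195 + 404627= 534822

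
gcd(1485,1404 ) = 27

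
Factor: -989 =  - 23^1 *43^1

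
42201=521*81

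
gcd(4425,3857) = 1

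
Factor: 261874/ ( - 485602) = - 130937/242801= - 13^( - 1 )*19^( - 1)*127^1 * 983^( - 1)*1031^1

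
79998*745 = 59598510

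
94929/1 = 94929 = 94929.00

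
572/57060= 143/14265   =  0.01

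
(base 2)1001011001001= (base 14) 1A77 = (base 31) 504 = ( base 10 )4809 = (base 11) 3682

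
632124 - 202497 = 429627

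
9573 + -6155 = 3418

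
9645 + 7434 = 17079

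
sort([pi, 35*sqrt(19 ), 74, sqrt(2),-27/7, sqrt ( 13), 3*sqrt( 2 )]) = [-27/7, sqrt(2 ),  pi, sqrt (13),3*sqrt(2),74 , 35*sqrt( 19)]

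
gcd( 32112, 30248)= 8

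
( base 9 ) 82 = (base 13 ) 59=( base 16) 4A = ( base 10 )74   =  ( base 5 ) 244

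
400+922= 1322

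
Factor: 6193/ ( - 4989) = -3^ (-1 ) * 11^1*563^1 * 1663^( - 1 ) 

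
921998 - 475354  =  446644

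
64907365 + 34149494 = 99056859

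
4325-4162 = 163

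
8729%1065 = 209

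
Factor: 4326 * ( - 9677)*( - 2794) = 116964389388 = 2^2*3^1*7^1 * 11^1*103^1*127^1*9677^1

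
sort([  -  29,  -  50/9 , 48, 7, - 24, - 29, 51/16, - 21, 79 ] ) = [ - 29, - 29,-24, -21, - 50/9,51/16,  7,48, 79 ] 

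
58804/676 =14701/169 = 86.99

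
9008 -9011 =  - 3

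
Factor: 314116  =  2^2*11^3*59^1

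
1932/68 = 483/17 = 28.41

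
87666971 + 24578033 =112245004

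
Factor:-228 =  - 2^2*3^1 * 19^1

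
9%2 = 1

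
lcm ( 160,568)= 11360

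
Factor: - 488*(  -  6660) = 3250080 = 2^5*3^2*5^1 * 37^1*61^1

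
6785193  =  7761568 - 976375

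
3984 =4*996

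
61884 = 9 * 6876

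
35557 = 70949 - 35392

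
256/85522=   128/42761 = 0.00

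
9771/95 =9771/95  =  102.85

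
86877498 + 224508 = 87102006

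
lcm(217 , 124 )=868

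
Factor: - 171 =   -  3^2 * 19^1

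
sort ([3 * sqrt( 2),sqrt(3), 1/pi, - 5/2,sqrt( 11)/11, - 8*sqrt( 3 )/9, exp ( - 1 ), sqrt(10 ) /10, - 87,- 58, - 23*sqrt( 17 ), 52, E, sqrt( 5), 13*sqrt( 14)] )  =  [ - 23*sqrt( 17 ), - 87, - 58, - 5/2, - 8 * sqrt( 3 )/9,sqrt(11) /11, sqrt(10 )/10, 1/pi,  exp(-1) , sqrt( 3),sqrt( 5),E, 3*sqrt(2), 13*sqrt( 14 ), 52]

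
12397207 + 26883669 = 39280876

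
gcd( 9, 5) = 1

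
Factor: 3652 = 2^2*11^1 * 83^1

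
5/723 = 5/723 = 0.01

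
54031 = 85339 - 31308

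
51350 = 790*65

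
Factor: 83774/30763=2^1*30763^( - 1 )*41887^1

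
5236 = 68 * 77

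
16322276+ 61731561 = 78053837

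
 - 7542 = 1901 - 9443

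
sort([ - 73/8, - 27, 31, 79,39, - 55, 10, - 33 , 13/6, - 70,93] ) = [ - 70, - 55, - 33,-27, - 73/8,13/6,10,31, 39,  79,93 ] 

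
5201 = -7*( - 743) 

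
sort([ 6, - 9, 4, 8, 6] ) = [ - 9,4, 6,6,  8] 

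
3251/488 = 3251/488 = 6.66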